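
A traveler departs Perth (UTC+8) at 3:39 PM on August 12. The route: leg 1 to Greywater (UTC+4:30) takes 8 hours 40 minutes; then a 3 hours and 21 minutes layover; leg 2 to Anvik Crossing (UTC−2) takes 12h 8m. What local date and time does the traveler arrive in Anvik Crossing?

Convert departure to UTC: 3:39 PM − 8:00 = 7:39 AM UTC on Aug 12.
Add 8 hours and 40 minutes leg 1 → 4:19 PM UTC.
Add 3 hours and 21 minutes layover in Greywater → 7:40 PM UTC.
Add 12 hours 8 minutes leg 2 → 7:48 AM UTC (Aug 13).
Anvik Crossing is UTC−2:00, so local arrival = 7:48 AM − 2:00 = 5:48 AM on Aug 13.

5:48 AM on August 13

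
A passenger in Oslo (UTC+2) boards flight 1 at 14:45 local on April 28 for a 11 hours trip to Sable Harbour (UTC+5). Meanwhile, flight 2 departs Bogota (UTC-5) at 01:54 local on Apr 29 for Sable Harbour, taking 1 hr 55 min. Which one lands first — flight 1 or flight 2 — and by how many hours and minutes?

Flight 1 in UTC: 14:45 − 2:00 = 12:45 on Apr 28.
+11 hours → arrive 23:45 UTC on Apr 28.
Flight 2 in UTC: 01:54 + 5:00 = 06:54 on Apr 29.
+1 hour 55 minutes → arrive 08:49 UTC on Apr 29.
Flight 1 lands earlier by 9 hours 4 minutes.

the first, by 9 hours 4 minutes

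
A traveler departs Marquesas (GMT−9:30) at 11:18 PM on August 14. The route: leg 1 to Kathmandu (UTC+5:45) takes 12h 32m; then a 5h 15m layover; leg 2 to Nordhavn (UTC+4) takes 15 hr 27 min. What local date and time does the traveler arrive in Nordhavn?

10:02 PM on August 16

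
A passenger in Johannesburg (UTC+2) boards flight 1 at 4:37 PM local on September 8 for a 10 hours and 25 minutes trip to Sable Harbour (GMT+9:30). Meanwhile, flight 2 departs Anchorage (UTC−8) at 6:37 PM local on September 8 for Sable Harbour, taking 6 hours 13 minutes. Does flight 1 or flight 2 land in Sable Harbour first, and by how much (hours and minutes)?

Flight 1 in UTC: 4:37 PM − 2:00 = 2:37 PM on Sep 8.
+10 hours 25 minutes → arrive 1:02 AM UTC on Sep 9.
Flight 2 in UTC: 6:37 PM + 8:00 = 2:37 AM on Sep 9.
+6 hours and 13 minutes → arrive 8:50 AM UTC on Sep 9.
Flight 1 lands earlier by 7 hours 48 minutes.

the first, by 7 hours 48 minutes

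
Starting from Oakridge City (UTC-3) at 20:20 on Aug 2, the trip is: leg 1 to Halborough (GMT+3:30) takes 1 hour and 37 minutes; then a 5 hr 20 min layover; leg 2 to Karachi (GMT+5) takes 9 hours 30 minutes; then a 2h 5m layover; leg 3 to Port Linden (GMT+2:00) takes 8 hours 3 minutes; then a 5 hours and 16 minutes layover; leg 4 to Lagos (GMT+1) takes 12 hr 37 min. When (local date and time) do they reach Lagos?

20:48 on August 4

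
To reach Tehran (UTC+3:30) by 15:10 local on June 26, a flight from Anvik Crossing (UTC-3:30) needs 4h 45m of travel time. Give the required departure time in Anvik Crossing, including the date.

03:25 on Jun 26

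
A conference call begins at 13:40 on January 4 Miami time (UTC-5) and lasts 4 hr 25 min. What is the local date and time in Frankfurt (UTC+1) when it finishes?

Convert start to UTC: 13:40 + 5:00 = 18:40 UTC on Jan 4.
Add 4 hours 25 minutes duration → 23:05 UTC.
Frankfurt is UTC+1:00, so local end time = 23:05 + 1:00 = 00:05 on Jan 5.

00:05 on January 5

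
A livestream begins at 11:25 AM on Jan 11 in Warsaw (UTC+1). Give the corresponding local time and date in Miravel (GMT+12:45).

11:10 PM on January 11

In UTC: 11:25 AM − 1:00 = 10:25 AM on Jan 11.
Miravel is UTC+12:45: 10:25 AM + 12:45 = 11:10 PM on Jan 11.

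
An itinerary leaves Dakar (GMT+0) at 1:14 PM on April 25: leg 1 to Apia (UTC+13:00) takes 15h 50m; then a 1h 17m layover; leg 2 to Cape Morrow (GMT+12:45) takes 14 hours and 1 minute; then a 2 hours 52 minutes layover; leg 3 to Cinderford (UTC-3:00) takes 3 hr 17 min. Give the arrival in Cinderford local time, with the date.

11:31 PM on April 26

Dakar is at UTC+0, so departure is already 1:14 PM UTC on Apr 25.
Add 15 hours and 50 minutes leg 1 → 5:04 AM UTC (Apr 26).
Add 1 hour 17 minutes layover in Apia → 6:21 AM UTC.
Add 14 hours and 1 minute leg 2 → 8:22 PM UTC.
Add 2 hours and 52 minutes layover in Cape Morrow → 11:14 PM UTC.
Add 3 hours and 17 minutes leg 3 → 2:31 AM UTC (Apr 27).
Cinderford is UTC−3:00, so local arrival = 2:31 AM − 3:00 = 11:31 PM on Apr 26.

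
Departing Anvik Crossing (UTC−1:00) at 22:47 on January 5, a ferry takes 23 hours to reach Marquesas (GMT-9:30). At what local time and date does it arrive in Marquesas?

Marquesas is 8:30 behind Anvik Crossing.
After 23 hours it is 21:47 (Jan 6) in Anvik Crossing.
Shift by the zone difference: 21:47 − 8:30 = 13:17 on Jan 6 in Marquesas.

13:17 on January 6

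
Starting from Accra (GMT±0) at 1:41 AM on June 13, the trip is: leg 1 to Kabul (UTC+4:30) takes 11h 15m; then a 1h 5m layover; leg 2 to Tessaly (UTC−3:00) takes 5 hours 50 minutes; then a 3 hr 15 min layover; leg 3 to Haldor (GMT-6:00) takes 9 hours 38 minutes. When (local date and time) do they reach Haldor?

Accra is at UTC+0, so departure is already 1:41 AM UTC on Jun 13.
Add 11 hours 15 minutes leg 1 → 12:56 PM UTC.
Add 1 hour and 5 minutes layover in Kabul → 2:01 PM UTC.
Add 5 hours 50 minutes leg 2 → 7:51 PM UTC.
Add 3 hours and 15 minutes layover in Tessaly → 11:06 PM UTC.
Add 9 hours and 38 minutes leg 3 → 8:44 AM UTC (Jun 14).
Haldor is UTC−6:00, so local arrival = 8:44 AM − 6:00 = 2:44 AM on Jun 14.

2:44 AM on June 14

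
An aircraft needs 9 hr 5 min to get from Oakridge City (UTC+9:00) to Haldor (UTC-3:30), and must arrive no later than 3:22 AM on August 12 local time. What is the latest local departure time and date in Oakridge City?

6:47 AM on August 12

Target arrival in UTC: 3:22 AM + 3:30 = 6:52 AM on Aug 12.
Subtract 9 hours and 5 minutes → departure 9:47 PM UTC on Aug 11.
Oakridge City is UTC+9:00: 9:47 PM + 9:00 = 6:47 AM on Aug 12.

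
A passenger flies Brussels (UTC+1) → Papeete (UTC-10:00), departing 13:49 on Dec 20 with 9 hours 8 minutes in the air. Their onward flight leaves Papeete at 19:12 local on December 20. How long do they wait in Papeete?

Convert departure to UTC: 13:49 − 1:00 = 12:49 UTC on Dec 20.
Add 9 hours and 8 minutes flight time → 21:57 UTC.
Papeete is UTC−10:00, so local arrival = 21:57 − 10:00 = 11:57 on Dec 20.
Layover = 19:12 − 11:57 = 7 hours 15 minutes.

7 hours 15 minutes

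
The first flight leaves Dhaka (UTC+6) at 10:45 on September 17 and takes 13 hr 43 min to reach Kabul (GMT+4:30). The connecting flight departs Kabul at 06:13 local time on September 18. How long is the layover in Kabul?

7 hours 15 minutes

Convert departure to UTC: 10:45 − 6:00 = 04:45 UTC on Sep 17.
Add 13 hours and 43 minutes flight time → 18:28 UTC.
Kabul is UTC+4:30, so local arrival = 18:28 + 4:30 = 22:58 on Sep 17.
Layover = 06:13 − 22:58 (+1 day) = 7 hours 15 minutes.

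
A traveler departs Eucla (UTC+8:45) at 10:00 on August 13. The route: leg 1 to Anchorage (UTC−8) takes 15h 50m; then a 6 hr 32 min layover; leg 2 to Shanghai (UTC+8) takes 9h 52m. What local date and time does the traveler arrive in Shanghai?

17:29 on August 14

Convert departure to UTC: 10:00 − 8:45 = 01:15 UTC on Aug 13.
Add 15 hours 50 minutes leg 1 → 17:05 UTC.
Add 6 hours and 32 minutes layover in Anchorage → 23:37 UTC.
Add 9 hours 52 minutes leg 2 → 09:29 UTC (Aug 14).
Shanghai is UTC+8:00, so local arrival = 09:29 + 8:00 = 17:29 on Aug 14.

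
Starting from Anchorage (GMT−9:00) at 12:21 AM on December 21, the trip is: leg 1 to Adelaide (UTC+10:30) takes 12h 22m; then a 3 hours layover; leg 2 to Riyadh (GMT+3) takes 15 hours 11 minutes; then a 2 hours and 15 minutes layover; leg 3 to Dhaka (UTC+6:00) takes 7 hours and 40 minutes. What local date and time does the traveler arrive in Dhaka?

7:49 AM on Dec 23

Convert departure to UTC: 12:21 AM + 9:00 = 9:21 AM UTC on Dec 21.
Add 12 hours 22 minutes leg 1 → 9:43 PM UTC.
Add 3 hours layover in Adelaide → 12:43 AM UTC (Dec 22).
Add 15 hours and 11 minutes leg 2 → 3:54 PM UTC.
Add 2 hours and 15 minutes layover in Riyadh → 6:09 PM UTC.
Add 7 hours and 40 minutes leg 3 → 1:49 AM UTC (Dec 23).
Dhaka is UTC+6:00, so local arrival = 1:49 AM + 6:00 = 7:49 AM on Dec 23.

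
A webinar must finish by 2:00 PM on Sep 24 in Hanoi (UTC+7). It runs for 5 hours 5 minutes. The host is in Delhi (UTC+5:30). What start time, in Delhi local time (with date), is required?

Target end time in UTC: 2:00 PM − 7:00 = 7:00 AM on Sep 24.
Subtract 5 hours and 5 minutes → start 1:55 AM UTC on Sep 24.
Delhi is UTC+5:30: 1:55 AM + 5:30 = 7:25 AM on Sep 24.

7:25 AM on September 24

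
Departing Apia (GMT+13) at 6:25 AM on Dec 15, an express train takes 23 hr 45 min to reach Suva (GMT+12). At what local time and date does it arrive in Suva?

5:10 AM on December 16

Convert departure to UTC: 6:25 AM − 13:00 = 5:25 PM UTC on Dec 14.
Add 23 hours and 45 minutes travel time → 5:10 PM UTC (Dec 15).
Suva is UTC+12:00, so local arrival = 5:10 PM + 12:00 = 5:10 AM on Dec 16.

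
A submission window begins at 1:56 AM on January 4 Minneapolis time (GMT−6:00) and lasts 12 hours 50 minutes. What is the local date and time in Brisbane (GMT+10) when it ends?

Convert start to UTC: 1:56 AM + 6:00 = 7:56 AM UTC on Jan 4.
Add 12 hours and 50 minutes duration → 8:46 PM UTC.
Brisbane is UTC+10:00, so local end time = 8:46 PM + 10:00 = 6:46 AM on Jan 5.

6:46 AM on January 5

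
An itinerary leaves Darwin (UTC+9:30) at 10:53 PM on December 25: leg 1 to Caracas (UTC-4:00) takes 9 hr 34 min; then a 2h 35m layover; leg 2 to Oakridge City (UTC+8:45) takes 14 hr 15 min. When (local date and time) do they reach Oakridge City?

Convert departure to UTC: 10:53 PM − 9:30 = 1:23 PM UTC on Dec 25.
Add 9 hours and 34 minutes leg 1 → 10:57 PM UTC.
Add 2 hours 35 minutes layover in Caracas → 1:32 AM UTC (Dec 26).
Add 14 hours and 15 minutes leg 2 → 3:47 PM UTC.
Oakridge City is UTC+8:45, so local arrival = 3:47 PM + 8:45 = 12:32 AM on Dec 27.

12:32 AM on December 27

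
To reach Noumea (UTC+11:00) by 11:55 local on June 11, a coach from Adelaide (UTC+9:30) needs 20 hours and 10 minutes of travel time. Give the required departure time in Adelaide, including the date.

14:15 on June 10

Target arrival in UTC: 11:55 − 11:00 = 00:55 on Jun 11.
Subtract 20 hours and 10 minutes → departure 04:45 UTC on Jun 10.
Adelaide is UTC+9:30: 04:45 + 9:30 = 14:15 on Jun 10.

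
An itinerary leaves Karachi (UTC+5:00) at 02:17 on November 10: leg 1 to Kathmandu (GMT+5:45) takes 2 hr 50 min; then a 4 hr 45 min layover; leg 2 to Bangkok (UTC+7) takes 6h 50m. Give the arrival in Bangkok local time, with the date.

Convert departure to UTC: 02:17 − 5:00 = 21:17 UTC on Nov 9.
Add 2 hours and 50 minutes leg 1 → 00:07 UTC (Nov 10).
Add 4 hours and 45 minutes layover in Kathmandu → 04:52 UTC.
Add 6 hours 50 minutes leg 2 → 11:42 UTC.
Bangkok is UTC+7:00, so local arrival = 11:42 + 7:00 = 18:42 on Nov 10.

18:42 on Nov 10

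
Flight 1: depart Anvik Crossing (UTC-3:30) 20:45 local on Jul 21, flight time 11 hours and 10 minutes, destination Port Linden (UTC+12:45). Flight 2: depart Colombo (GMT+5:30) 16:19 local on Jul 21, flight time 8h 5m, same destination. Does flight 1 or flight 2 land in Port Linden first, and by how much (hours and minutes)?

the second, by 16 hours 31 minutes

Flight 1 in UTC: 20:45 + 3:30 = 00:15 on Jul 22.
+11 hours 10 minutes → arrive 11:25 UTC on Jul 22.
Flight 2 in UTC: 16:19 − 5:30 = 10:49 on Jul 21.
+8 hours and 5 minutes → arrive 18:54 UTC on Jul 21.
Flight 2 lands earlier by 16 hours 31 minutes.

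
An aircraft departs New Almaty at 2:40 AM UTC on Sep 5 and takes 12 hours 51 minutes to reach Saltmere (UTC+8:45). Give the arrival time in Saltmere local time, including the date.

Departure is given in UTC: 2:40 AM on Sep 5.
Add 12 hours and 51 minutes → 3:31 PM UTC.
Saltmere is UTC+8:45: 3:31 PM + 8:45 = 12:16 AM on Sep 6.

12:16 AM on September 6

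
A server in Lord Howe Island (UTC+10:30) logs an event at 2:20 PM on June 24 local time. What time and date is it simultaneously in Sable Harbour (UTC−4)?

11:50 PM on Jun 23

Sable Harbour is 14:30 behind Lord Howe Island.
Shift by the zone difference: 2:20 PM − 14:30 = 11:50 PM on Jun 23 in Sable Harbour.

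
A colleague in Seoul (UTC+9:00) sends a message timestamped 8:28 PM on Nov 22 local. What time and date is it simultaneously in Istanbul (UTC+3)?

2:28 PM on November 22

In UTC: 8:28 PM − 9:00 = 11:28 AM on Nov 22.
Istanbul is UTC+3:00: 11:28 AM + 3:00 = 2:28 PM on Nov 22.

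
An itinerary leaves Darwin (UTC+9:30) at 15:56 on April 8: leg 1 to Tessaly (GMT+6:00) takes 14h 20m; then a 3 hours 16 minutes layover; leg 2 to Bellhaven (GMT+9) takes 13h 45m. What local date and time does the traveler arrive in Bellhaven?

22:47 on Apr 9

Convert departure to UTC: 15:56 − 9:30 = 06:26 UTC on Apr 8.
Add 14 hours and 20 minutes leg 1 → 20:46 UTC.
Add 3 hours and 16 minutes layover in Tessaly → 00:02 UTC (Apr 9).
Add 13 hours 45 minutes leg 2 → 13:47 UTC.
Bellhaven is UTC+9:00, so local arrival = 13:47 + 9:00 = 22:47 on Apr 9.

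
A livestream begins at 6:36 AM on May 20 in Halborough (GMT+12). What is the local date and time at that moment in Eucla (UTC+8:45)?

3:21 AM on May 20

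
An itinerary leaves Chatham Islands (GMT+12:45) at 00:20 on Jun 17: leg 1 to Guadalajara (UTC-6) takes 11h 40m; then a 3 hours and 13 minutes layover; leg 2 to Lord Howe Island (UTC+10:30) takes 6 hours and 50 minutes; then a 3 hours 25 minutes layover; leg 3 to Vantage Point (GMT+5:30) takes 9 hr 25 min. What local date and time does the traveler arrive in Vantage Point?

Convert departure to UTC: 00:20 − 12:45 = 11:35 UTC on Jun 16.
Add 11 hours and 40 minutes leg 1 → 23:15 UTC.
Add 3 hours and 13 minutes layover in Guadalajara → 02:28 UTC (Jun 17).
Add 6 hours and 50 minutes leg 2 → 09:18 UTC.
Add 3 hours 25 minutes layover in Lord Howe Island → 12:43 UTC.
Add 9 hours 25 minutes leg 3 → 22:08 UTC.
Vantage Point is UTC+5:30, so local arrival = 22:08 + 5:30 = 03:38 on Jun 18.

03:38 on June 18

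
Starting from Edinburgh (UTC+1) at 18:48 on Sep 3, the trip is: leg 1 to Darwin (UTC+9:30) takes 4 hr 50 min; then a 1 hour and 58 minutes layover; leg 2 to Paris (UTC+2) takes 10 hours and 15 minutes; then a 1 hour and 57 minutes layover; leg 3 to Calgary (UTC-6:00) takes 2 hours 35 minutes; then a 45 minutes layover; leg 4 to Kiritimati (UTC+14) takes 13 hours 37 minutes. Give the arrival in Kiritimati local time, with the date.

Convert departure to UTC: 18:48 − 1:00 = 17:48 UTC on Sep 3.
Add 4 hours 50 minutes leg 1 → 22:38 UTC.
Add 1 hour 58 minutes layover in Darwin → 00:36 UTC (Sep 4).
Add 10 hours 15 minutes leg 2 → 10:51 UTC.
Add 1 hour and 57 minutes layover in Paris → 12:48 UTC.
Add 2 hours 35 minutes leg 3 → 15:23 UTC.
Add 45 minutes layover in Calgary → 16:08 UTC.
Add 13 hours 37 minutes leg 4 → 05:45 UTC (Sep 5).
Kiritimati is UTC+14:00, so local arrival = 05:45 + 14:00 = 19:45 on Sep 5.

19:45 on September 5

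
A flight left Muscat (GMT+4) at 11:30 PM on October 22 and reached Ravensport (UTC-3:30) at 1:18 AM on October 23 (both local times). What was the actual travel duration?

9 hours 18 minutes

Departure in UTC: 11:30 PM − 4:00 = 7:30 PM on Oct 22.
Arrival in UTC: 1:18 AM + 3:30 = 4:48 AM on Oct 23.
Elapsed = 4:48 AM − 7:30 PM (+1 day) = 9 hours 18 minutes.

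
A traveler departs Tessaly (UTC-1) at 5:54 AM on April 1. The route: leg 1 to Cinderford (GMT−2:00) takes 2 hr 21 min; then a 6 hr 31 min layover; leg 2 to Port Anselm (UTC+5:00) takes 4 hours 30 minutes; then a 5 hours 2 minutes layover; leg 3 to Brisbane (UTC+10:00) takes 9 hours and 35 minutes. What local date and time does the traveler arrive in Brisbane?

Convert departure to UTC: 5:54 AM + 1:00 = 6:54 AM UTC on Apr 1.
Add 2 hours 21 minutes leg 1 → 9:15 AM UTC.
Add 6 hours 31 minutes layover in Cinderford → 3:46 PM UTC.
Add 4 hours and 30 minutes leg 2 → 8:16 PM UTC.
Add 5 hours 2 minutes layover in Port Anselm → 1:18 AM UTC (Apr 2).
Add 9 hours 35 minutes leg 3 → 10:53 AM UTC.
Brisbane is UTC+10:00, so local arrival = 10:53 AM + 10:00 = 8:53 PM on Apr 2.

8:53 PM on Apr 2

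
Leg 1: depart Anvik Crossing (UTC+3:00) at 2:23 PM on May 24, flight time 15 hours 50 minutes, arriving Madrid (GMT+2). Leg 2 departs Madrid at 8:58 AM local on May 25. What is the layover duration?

3 hours 45 minutes

Convert departure to UTC: 2:23 PM − 3:00 = 11:23 AM UTC on May 24.
Add 15 hours and 50 minutes flight time → 3:13 AM UTC (May 25).
Madrid is UTC+2:00, so local arrival = 3:13 AM + 2:00 = 5:13 AM on May 25.
Layover = 8:58 AM − 5:13 AM = 3 hours 45 minutes.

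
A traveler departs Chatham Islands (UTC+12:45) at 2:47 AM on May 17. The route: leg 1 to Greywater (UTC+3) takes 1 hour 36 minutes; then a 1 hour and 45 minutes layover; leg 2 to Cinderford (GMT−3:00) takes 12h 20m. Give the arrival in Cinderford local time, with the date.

2:43 AM on May 17

Convert departure to UTC: 2:47 AM − 12:45 = 2:02 PM UTC on May 16.
Add 1 hour 36 minutes leg 1 → 3:38 PM UTC.
Add 1 hour and 45 minutes layover in Greywater → 5:23 PM UTC.
Add 12 hours 20 minutes leg 2 → 5:43 AM UTC (May 17).
Cinderford is UTC−3:00, so local arrival = 5:43 AM − 3:00 = 2:43 AM on May 17.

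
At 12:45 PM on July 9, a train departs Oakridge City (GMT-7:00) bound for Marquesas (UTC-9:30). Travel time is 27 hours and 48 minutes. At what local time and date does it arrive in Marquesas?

2:03 PM on July 10

Marquesas is 2:30 behind Oakridge City.
After 27 hours 48 minutes it is 4:33 PM (Jul 10) in Oakridge City.
Shift by the zone difference: 4:33 PM − 2:30 = 2:03 PM on Jul 10 in Marquesas.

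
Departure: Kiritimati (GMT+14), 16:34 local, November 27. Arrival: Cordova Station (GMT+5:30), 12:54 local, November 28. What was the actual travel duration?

Departure in UTC: 16:34 − 14:00 = 02:34 on Nov 27.
Arrival in UTC: 12:54 − 5:30 = 07:24 on Nov 28.
Elapsed = 07:24 − 02:34 (+1 day) = 28 hours 50 minutes.

28 hours 50 minutes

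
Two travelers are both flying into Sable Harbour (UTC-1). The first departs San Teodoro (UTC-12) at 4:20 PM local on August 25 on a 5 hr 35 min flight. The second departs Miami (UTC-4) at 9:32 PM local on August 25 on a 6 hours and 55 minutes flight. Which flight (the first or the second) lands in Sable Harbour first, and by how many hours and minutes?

the second, by 1 hour 28 minutes

Flight 1 in UTC: 4:20 PM + 12:00 = 4:20 AM on Aug 26.
+5 hours and 35 minutes → arrive 9:55 AM UTC on Aug 26.
Flight 2 in UTC: 9:32 PM + 4:00 = 1:32 AM on Aug 26.
+6 hours 55 minutes → arrive 8:27 AM UTC on Aug 26.
Flight 2 lands earlier by 1 hour 28 minutes.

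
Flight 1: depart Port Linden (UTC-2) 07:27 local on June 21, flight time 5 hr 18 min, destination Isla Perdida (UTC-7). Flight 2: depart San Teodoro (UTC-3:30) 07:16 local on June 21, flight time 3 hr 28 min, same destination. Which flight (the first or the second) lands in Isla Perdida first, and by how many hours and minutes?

the second, by 31 minutes

Flight 1 in UTC: 07:27 + 2:00 = 09:27 on Jun 21.
+5 hours and 18 minutes → arrive 14:45 UTC on Jun 21.
Flight 2 in UTC: 07:16 + 3:30 = 10:46 on Jun 21.
+3 hours 28 minutes → arrive 14:14 UTC on Jun 21.
Flight 2 lands earlier by 31 minutes.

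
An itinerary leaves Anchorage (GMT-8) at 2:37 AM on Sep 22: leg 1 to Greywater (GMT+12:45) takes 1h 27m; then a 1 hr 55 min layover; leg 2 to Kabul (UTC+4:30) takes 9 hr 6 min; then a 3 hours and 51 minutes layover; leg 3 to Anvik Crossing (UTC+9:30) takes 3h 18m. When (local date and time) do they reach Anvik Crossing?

Convert departure to UTC: 2:37 AM + 8:00 = 10:37 AM UTC on Sep 22.
Add 1 hour 27 minutes leg 1 → 12:04 PM UTC.
Add 1 hour and 55 minutes layover in Greywater → 1:59 PM UTC.
Add 9 hours 6 minutes leg 2 → 11:05 PM UTC.
Add 3 hours and 51 minutes layover in Kabul → 2:56 AM UTC (Sep 23).
Add 3 hours and 18 minutes leg 3 → 6:14 AM UTC.
Anvik Crossing is UTC+9:30, so local arrival = 6:14 AM + 9:30 = 3:44 PM on Sep 23.

3:44 PM on September 23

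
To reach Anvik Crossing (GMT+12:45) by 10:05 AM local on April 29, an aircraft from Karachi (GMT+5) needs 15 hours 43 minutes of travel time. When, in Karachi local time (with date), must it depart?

10:37 AM on Apr 28

Target arrival in UTC: 10:05 AM − 12:45 = 9:20 PM on Apr 28.
Subtract 15 hours and 43 minutes → departure 5:37 AM UTC on Apr 28.
Karachi is UTC+5:00: 5:37 AM + 5:00 = 10:37 AM on Apr 28.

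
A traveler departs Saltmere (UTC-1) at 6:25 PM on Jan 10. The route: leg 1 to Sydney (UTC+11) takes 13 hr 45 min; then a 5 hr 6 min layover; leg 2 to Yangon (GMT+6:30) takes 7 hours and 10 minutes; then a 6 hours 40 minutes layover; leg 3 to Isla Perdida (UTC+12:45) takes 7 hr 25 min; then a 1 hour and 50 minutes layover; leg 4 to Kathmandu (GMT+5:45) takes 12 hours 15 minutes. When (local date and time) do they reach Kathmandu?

Convert departure to UTC: 6:25 PM + 1:00 = 7:25 PM UTC on Jan 10.
Add 13 hours and 45 minutes leg 1 → 9:10 AM UTC (Jan 11).
Add 5 hours and 6 minutes layover in Sydney → 2:16 PM UTC.
Add 7 hours 10 minutes leg 2 → 9:26 PM UTC.
Add 6 hours 40 minutes layover in Yangon → 4:06 AM UTC (Jan 12).
Add 7 hours 25 minutes leg 3 → 11:31 AM UTC.
Add 1 hour 50 minutes layover in Isla Perdida → 1:21 PM UTC.
Add 12 hours 15 minutes leg 4 → 1:36 AM UTC (Jan 13).
Kathmandu is UTC+5:45, so local arrival = 1:36 AM + 5:45 = 7:21 AM on Jan 13.

7:21 AM on January 13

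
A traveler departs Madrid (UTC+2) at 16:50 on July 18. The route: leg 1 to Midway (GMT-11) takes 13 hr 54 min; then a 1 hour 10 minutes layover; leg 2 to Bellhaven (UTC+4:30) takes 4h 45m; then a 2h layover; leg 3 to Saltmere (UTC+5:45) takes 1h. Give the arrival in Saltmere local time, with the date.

Convert departure to UTC: 16:50 − 2:00 = 14:50 UTC on Jul 18.
Add 13 hours and 54 minutes leg 1 → 04:44 UTC (Jul 19).
Add 1 hour 10 minutes layover in Midway → 05:54 UTC.
Add 4 hours 45 minutes leg 2 → 10:39 UTC.
Add 2 hours layover in Bellhaven → 12:39 UTC.
Add 1 hour leg 3 → 13:39 UTC.
Saltmere is UTC+5:45, so local arrival = 13:39 + 5:45 = 19:24 on Jul 19.

19:24 on July 19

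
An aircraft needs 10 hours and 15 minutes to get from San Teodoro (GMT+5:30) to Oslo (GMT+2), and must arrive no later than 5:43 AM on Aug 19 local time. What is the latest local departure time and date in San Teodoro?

10:58 PM on August 18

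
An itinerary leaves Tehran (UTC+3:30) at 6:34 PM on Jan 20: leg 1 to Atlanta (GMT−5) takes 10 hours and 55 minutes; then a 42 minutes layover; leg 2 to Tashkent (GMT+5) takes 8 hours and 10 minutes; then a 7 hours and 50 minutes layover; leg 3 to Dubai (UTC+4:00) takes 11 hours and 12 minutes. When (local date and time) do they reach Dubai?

9:53 AM on January 22

Convert departure to UTC: 6:34 PM − 3:30 = 3:04 PM UTC on Jan 20.
Add 10 hours and 55 minutes leg 1 → 1:59 AM UTC (Jan 21).
Add 42 minutes layover in Atlanta → 2:41 AM UTC.
Add 8 hours 10 minutes leg 2 → 10:51 AM UTC.
Add 7 hours and 50 minutes layover in Tashkent → 6:41 PM UTC.
Add 11 hours and 12 minutes leg 3 → 5:53 AM UTC (Jan 22).
Dubai is UTC+4:00, so local arrival = 5:53 AM + 4:00 = 9:53 AM on Jan 22.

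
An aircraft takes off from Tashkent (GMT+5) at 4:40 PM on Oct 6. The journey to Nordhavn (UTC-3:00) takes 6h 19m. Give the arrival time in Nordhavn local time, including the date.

2:59 PM on October 6

Convert departure to UTC: 4:40 PM − 5:00 = 11:40 AM UTC on Oct 6.
Add 6 hours 19 minutes travel time → 5:59 PM UTC.
Nordhavn is UTC−3:00, so local arrival = 5:59 PM − 3:00 = 2:59 PM on Oct 6.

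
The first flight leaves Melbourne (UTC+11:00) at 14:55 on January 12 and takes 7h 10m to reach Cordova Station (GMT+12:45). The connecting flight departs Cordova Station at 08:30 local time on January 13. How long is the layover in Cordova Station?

8 hours 40 minutes

Convert departure to UTC: 14:55 − 11:00 = 03:55 UTC on Jan 12.
Add 7 hours 10 minutes flight time → 11:05 UTC.
Cordova Station is UTC+12:45, so local arrival = 11:05 + 12:45 = 23:50 on Jan 12.
Layover = 08:30 − 23:50 (+1 day) = 8 hours 40 minutes.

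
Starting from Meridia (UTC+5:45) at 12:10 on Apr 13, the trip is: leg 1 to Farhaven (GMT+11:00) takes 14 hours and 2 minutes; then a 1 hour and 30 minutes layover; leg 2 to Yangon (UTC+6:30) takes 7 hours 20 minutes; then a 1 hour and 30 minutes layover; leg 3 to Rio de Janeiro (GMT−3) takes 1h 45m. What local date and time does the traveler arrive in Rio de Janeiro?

05:32 on April 14

Convert departure to UTC: 12:10 − 5:45 = 06:25 UTC on Apr 13.
Add 14 hours and 2 minutes leg 1 → 20:27 UTC.
Add 1 hour 30 minutes layover in Farhaven → 21:57 UTC.
Add 7 hours 20 minutes leg 2 → 05:17 UTC (Apr 14).
Add 1 hour 30 minutes layover in Yangon → 06:47 UTC.
Add 1 hour and 45 minutes leg 3 → 08:32 UTC.
Rio de Janeiro is UTC−3:00, so local arrival = 08:32 − 3:00 = 05:32 on Apr 14.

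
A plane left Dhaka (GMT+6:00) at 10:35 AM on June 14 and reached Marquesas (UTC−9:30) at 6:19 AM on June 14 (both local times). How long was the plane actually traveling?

11 hours 14 minutes

Departure in UTC: 10:35 AM − 6:00 = 4:35 AM on Jun 14.
Arrival in UTC: 6:19 AM + 9:30 = 3:49 PM on Jun 14.
Elapsed = 3:49 PM − 4:35 AM = 11 hours 14 minutes.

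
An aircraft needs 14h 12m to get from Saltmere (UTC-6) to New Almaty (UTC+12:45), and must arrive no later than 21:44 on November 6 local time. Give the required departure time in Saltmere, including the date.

Target arrival in UTC: 21:44 − 12:45 = 08:59 on Nov 6.
Subtract 14 hours and 12 minutes → departure 18:47 UTC on Nov 5.
Saltmere is UTC−6:00: 18:47 − 6:00 = 12:47 on Nov 5.

12:47 on Nov 5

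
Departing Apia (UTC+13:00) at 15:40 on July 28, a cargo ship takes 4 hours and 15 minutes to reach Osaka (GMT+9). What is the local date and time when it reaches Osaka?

Osaka is 4:00 behind Apia.
After 4 hours 15 minutes it is 19:55 in Apia.
Shift by the zone difference: 19:55 − 4:00 = 15:55 on Jul 28 in Osaka.

15:55 on Jul 28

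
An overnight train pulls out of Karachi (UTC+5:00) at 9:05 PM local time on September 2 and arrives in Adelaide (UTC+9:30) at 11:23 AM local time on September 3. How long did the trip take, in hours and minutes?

Departure in UTC: 9:05 PM − 5:00 = 4:05 PM on Sep 2.
Arrival in UTC: 11:23 AM − 9:30 = 1:53 AM on Sep 3.
Elapsed = 1:53 AM − 4:05 PM (+1 day) = 9 hours 48 minutes.

9 hours 48 minutes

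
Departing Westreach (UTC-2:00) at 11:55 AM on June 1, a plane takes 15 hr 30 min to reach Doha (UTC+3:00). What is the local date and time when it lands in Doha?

8:25 AM on June 2

Convert departure to UTC: 11:55 AM + 2:00 = 1:55 PM UTC on Jun 1.
Add 15 hours and 30 minutes travel time → 5:25 AM UTC (Jun 2).
Doha is UTC+3:00, so local arrival = 5:25 AM + 3:00 = 8:25 AM on Jun 2.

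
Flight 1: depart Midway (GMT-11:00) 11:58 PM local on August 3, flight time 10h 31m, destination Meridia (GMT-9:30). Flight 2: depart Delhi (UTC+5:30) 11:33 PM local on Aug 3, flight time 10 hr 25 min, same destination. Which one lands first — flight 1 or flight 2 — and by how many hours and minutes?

the second, by 17 hours 1 minute

Flight 1 in UTC: 11:58 PM + 11:00 = 10:58 AM on Aug 4.
+10 hours and 31 minutes → arrive 9:29 PM UTC on Aug 4.
Flight 2 in UTC: 11:33 PM − 5:30 = 6:03 PM on Aug 3.
+10 hours and 25 minutes → arrive 4:28 AM UTC on Aug 4.
Flight 2 lands earlier by 17 hours 1 minute.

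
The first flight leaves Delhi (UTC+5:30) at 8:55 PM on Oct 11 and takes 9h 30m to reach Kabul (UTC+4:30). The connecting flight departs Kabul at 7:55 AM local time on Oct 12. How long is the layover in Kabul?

Convert departure to UTC: 8:55 PM − 5:30 = 3:25 PM UTC on Oct 11.
Add 9 hours 30 minutes flight time → 12:55 AM UTC (Oct 12).
Kabul is UTC+4:30, so local arrival = 12:55 AM + 4:30 = 5:25 AM on Oct 12.
Layover = 7:55 AM − 5:25 AM = 2 hours 30 minutes.

2 hours 30 minutes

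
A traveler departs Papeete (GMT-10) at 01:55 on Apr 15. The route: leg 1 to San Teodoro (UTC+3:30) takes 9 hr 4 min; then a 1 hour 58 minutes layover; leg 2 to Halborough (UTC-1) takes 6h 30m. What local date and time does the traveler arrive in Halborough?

04:27 on April 16

Convert departure to UTC: 01:55 + 10:00 = 11:55 UTC on Apr 15.
Add 9 hours and 4 minutes leg 1 → 20:59 UTC.
Add 1 hour 58 minutes layover in San Teodoro → 22:57 UTC.
Add 6 hours 30 minutes leg 2 → 05:27 UTC (Apr 16).
Halborough is UTC−1:00, so local arrival = 05:27 − 1:00 = 04:27 on Apr 16.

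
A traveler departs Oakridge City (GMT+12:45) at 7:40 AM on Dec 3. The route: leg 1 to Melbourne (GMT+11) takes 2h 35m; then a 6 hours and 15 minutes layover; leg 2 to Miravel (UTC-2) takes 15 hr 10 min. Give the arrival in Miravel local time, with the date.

Convert departure to UTC: 7:40 AM − 12:45 = 6:55 PM UTC on Dec 2.
Add 2 hours and 35 minutes leg 1 → 9:30 PM UTC.
Add 6 hours 15 minutes layover in Melbourne → 3:45 AM UTC (Dec 3).
Add 15 hours 10 minutes leg 2 → 6:55 PM UTC.
Miravel is UTC−2:00, so local arrival = 6:55 PM − 2:00 = 4:55 PM on Dec 3.

4:55 PM on December 3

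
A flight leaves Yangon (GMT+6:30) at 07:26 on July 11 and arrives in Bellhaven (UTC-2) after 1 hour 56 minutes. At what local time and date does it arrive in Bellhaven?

00:52 on July 11

Convert departure to UTC: 07:26 − 6:30 = 00:56 UTC on Jul 11.
Add 1 hour and 56 minutes travel time → 02:52 UTC.
Bellhaven is UTC−2:00, so local arrival = 02:52 − 2:00 = 00:52 on Jul 11.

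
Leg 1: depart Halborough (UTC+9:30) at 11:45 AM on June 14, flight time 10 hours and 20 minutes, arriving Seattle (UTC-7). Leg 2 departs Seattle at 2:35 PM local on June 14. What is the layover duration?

9 hours

Convert departure to UTC: 11:45 AM − 9:30 = 2:15 AM UTC on Jun 14.
Add 10 hours 20 minutes flight time → 12:35 PM UTC.
Seattle is UTC−7:00, so local arrival = 12:35 PM − 7:00 = 5:35 AM on Jun 14.
Layover = 2:35 PM − 5:35 AM = 9 hours.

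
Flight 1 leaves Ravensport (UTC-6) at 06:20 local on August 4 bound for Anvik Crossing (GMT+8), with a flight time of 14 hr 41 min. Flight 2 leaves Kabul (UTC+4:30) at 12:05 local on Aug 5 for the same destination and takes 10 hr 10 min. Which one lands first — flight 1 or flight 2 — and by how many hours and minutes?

the first, by 14 hours 44 minutes

Flight 1 in UTC: 06:20 + 6:00 = 12:20 on Aug 4.
+14 hours 41 minutes → arrive 03:01 UTC on Aug 5.
Flight 2 in UTC: 12:05 − 4:30 = 07:35 on Aug 5.
+10 hours 10 minutes → arrive 17:45 UTC on Aug 5.
Flight 1 lands earlier by 14 hours 44 minutes.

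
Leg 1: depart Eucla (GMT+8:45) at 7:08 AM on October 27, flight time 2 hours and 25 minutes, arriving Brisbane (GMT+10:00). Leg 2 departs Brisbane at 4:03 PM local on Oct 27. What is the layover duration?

Convert departure to UTC: 7:08 AM − 8:45 = 10:23 PM UTC on Oct 26.
Add 2 hours 25 minutes flight time → 12:48 AM UTC (Oct 27).
Brisbane is UTC+10:00, so local arrival = 12:48 AM + 10:00 = 10:48 AM on Oct 27.
Layover = 4:03 PM − 10:48 AM = 5 hours 15 minutes.

5 hours 15 minutes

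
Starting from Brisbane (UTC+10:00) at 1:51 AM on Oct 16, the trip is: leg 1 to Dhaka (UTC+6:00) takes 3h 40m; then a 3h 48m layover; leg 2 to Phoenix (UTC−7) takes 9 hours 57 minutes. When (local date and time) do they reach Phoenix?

Convert departure to UTC: 1:51 AM − 10:00 = 3:51 PM UTC on Oct 15.
Add 3 hours 40 minutes leg 1 → 7:31 PM UTC.
Add 3 hours 48 minutes layover in Dhaka → 11:19 PM UTC.
Add 9 hours 57 minutes leg 2 → 9:16 AM UTC (Oct 16).
Phoenix is UTC−7:00, so local arrival = 9:16 AM − 7:00 = 2:16 AM on Oct 16.

2:16 AM on Oct 16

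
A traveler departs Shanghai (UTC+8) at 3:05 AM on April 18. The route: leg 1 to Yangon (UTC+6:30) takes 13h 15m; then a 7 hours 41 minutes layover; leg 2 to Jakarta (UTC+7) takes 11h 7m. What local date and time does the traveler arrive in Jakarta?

Convert departure to UTC: 3:05 AM − 8:00 = 7:05 PM UTC on Apr 17.
Add 13 hours 15 minutes leg 1 → 8:20 AM UTC (Apr 18).
Add 7 hours 41 minutes layover in Yangon → 4:01 PM UTC.
Add 11 hours 7 minutes leg 2 → 3:08 AM UTC (Apr 19).
Jakarta is UTC+7:00, so local arrival = 3:08 AM + 7:00 = 10:08 AM on Apr 19.

10:08 AM on Apr 19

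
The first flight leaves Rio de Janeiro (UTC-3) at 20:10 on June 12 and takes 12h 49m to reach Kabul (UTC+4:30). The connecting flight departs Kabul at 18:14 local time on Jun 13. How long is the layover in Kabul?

Convert departure to UTC: 20:10 + 3:00 = 23:10 UTC on Jun 12.
Add 12 hours 49 minutes flight time → 11:59 UTC (Jun 13).
Kabul is UTC+4:30, so local arrival = 11:59 + 4:30 = 16:29 on Jun 13.
Layover = 18:14 − 16:29 = 1 hour 45 minutes.

1 hour 45 minutes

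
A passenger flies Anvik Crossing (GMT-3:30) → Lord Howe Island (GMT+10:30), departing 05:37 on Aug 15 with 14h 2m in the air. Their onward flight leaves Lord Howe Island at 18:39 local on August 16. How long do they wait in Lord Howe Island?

9 hours

Convert departure to UTC: 05:37 + 3:30 = 09:07 UTC on Aug 15.
Add 14 hours 2 minutes flight time → 23:09 UTC.
Lord Howe Island is UTC+10:30, so local arrival = 23:09 + 10:30 = 09:39 on Aug 16.
Layover = 18:39 − 09:39 = 9 hours.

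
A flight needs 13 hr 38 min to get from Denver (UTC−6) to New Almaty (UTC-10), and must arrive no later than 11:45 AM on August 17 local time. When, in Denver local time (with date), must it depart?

Target arrival in UTC: 11:45 AM + 10:00 = 9:45 PM on Aug 17.
Subtract 13 hours 38 minutes → departure 8:07 AM UTC on Aug 17.
Denver is UTC−6:00: 8:07 AM − 6:00 = 2:07 AM on Aug 17.

2:07 AM on Aug 17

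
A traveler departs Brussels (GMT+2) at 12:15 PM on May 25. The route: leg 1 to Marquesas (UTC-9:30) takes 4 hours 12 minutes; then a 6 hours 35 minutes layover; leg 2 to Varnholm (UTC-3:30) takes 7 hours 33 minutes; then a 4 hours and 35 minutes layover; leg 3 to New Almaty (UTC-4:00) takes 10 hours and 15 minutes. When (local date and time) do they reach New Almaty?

3:25 PM on May 26

Convert departure to UTC: 12:15 PM − 2:00 = 10:15 AM UTC on May 25.
Add 4 hours 12 minutes leg 1 → 2:27 PM UTC.
Add 6 hours and 35 minutes layover in Marquesas → 9:02 PM UTC.
Add 7 hours 33 minutes leg 2 → 4:35 AM UTC (May 26).
Add 4 hours and 35 minutes layover in Varnholm → 9:10 AM UTC.
Add 10 hours and 15 minutes leg 3 → 7:25 PM UTC.
New Almaty is UTC−4:00, so local arrival = 7:25 PM − 4:00 = 3:25 PM on May 26.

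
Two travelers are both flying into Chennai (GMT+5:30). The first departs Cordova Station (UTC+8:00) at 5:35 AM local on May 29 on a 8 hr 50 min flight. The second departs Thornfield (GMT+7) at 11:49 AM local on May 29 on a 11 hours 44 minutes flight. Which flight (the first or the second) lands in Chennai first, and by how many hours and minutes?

Flight 1 in UTC: 5:35 AM − 8:00 = 9:35 PM on May 28.
+8 hours 50 minutes → arrive 6:25 AM UTC on May 29.
Flight 2 in UTC: 11:49 AM − 7:00 = 4:49 AM on May 29.
+11 hours 44 minutes → arrive 4:33 PM UTC on May 29.
Flight 1 lands earlier by 10 hours 8 minutes.

the first, by 10 hours 8 minutes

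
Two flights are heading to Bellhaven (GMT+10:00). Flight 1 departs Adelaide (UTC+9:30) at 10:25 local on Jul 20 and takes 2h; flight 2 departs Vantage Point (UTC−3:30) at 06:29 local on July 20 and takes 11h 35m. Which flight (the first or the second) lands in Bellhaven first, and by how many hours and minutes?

the first, by 18 hours 39 minutes

Flight 1 in UTC: 10:25 − 9:30 = 00:55 on Jul 20.
+2 hours → arrive 02:55 UTC on Jul 20.
Flight 2 in UTC: 06:29 + 3:30 = 09:59 on Jul 20.
+11 hours and 35 minutes → arrive 21:34 UTC on Jul 20.
Flight 1 lands earlier by 18 hours 39 minutes.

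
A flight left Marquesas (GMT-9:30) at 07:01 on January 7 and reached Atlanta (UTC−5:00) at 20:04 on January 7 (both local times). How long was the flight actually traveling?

Atlanta is 4:30 ahead of Marquesas.
Clock-face elapsed time (ignoring zones) is 13 hours 3 minutes.
Actual elapsed = 13 hours 3 minutes − 4:30 = 8 hours 33 minutes.

8 hours 33 minutes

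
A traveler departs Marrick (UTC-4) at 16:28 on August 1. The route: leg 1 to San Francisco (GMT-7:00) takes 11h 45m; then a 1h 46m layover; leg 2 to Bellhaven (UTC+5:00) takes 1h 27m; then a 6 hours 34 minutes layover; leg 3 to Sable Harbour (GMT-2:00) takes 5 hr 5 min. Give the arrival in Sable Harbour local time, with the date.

Convert departure to UTC: 16:28 + 4:00 = 20:28 UTC on Aug 1.
Add 11 hours 45 minutes leg 1 → 08:13 UTC (Aug 2).
Add 1 hour 46 minutes layover in San Francisco → 09:59 UTC.
Add 1 hour and 27 minutes leg 2 → 11:26 UTC.
Add 6 hours and 34 minutes layover in Bellhaven → 18:00 UTC.
Add 5 hours 5 minutes leg 3 → 23:05 UTC.
Sable Harbour is UTC−2:00, so local arrival = 23:05 − 2:00 = 21:05 on Aug 2.

21:05 on August 2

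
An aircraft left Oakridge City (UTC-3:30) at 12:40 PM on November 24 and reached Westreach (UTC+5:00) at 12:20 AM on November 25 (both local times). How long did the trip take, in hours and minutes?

Westreach is 8:30 ahead of Oakridge City.
Clock-face elapsed time (ignoring zones) is 11 hours 40 minutes.
Actual elapsed = 11 hours 40 minutes − 8:30 = 3 hours 10 minutes.

3 hours 10 minutes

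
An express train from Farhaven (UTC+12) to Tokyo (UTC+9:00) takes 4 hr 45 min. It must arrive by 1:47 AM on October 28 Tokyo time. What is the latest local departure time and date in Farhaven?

12:02 AM on October 28

Target arrival in UTC: 1:47 AM − 9:00 = 4:47 PM on Oct 27.
Subtract 4 hours 45 minutes → departure 12:02 PM UTC on Oct 27.
Farhaven is UTC+12:00: 12:02 PM + 12:00 = 12:02 AM on Oct 28.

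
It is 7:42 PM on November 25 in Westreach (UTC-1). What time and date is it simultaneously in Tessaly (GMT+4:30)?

1:12 AM on November 26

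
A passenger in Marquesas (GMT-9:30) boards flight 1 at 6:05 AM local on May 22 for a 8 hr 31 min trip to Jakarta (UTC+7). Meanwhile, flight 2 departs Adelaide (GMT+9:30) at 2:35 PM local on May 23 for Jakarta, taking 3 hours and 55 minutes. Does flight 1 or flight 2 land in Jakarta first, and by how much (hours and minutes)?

the first, by 8 hours 54 minutes

Flight 1 in UTC: 6:05 AM + 9:30 = 3:35 PM on May 22.
+8 hours and 31 minutes → arrive 12:06 AM UTC on May 23.
Flight 2 in UTC: 2:35 PM − 9:30 = 5:05 AM on May 23.
+3 hours 55 minutes → arrive 9:00 AM UTC on May 23.
Flight 1 lands earlier by 8 hours 54 minutes.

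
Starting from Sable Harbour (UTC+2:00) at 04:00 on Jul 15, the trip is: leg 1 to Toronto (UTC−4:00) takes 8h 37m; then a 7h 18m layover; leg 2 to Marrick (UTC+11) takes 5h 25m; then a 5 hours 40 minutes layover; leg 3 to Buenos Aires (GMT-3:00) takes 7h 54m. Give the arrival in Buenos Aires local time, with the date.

Convert departure to UTC: 04:00 − 2:00 = 02:00 UTC on Jul 15.
Add 8 hours and 37 minutes leg 1 → 10:37 UTC.
Add 7 hours and 18 minutes layover in Toronto → 17:55 UTC.
Add 5 hours 25 minutes leg 2 → 23:20 UTC.
Add 5 hours 40 minutes layover in Marrick → 05:00 UTC (Jul 16).
Add 7 hours and 54 minutes leg 3 → 12:54 UTC.
Buenos Aires is UTC−3:00, so local arrival = 12:54 − 3:00 = 09:54 on Jul 16.

09:54 on Jul 16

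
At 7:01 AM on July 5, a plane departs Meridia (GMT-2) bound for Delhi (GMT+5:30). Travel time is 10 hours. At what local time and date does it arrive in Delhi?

Convert departure to UTC: 7:01 AM + 2:00 = 9:01 AM UTC on Jul 5.
Add 10 hours travel time → 7:01 PM UTC.
Delhi is UTC+5:30, so local arrival = 7:01 PM + 5:30 = 12:31 AM on Jul 6.

12:31 AM on July 6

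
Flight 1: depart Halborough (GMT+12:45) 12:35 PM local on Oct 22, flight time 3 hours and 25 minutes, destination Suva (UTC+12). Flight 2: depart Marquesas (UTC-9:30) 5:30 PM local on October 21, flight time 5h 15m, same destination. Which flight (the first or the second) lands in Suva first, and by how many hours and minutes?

Flight 1 in UTC: 12:35 PM − 12:45 = 11:50 PM on Oct 21.
+3 hours 25 minutes → arrive 3:15 AM UTC on Oct 22.
Flight 2 in UTC: 5:30 PM + 9:30 = 3:00 AM on Oct 22.
+5 hours and 15 minutes → arrive 8:15 AM UTC on Oct 22.
Flight 1 lands earlier by 5 hours.

the first, by 5 hours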